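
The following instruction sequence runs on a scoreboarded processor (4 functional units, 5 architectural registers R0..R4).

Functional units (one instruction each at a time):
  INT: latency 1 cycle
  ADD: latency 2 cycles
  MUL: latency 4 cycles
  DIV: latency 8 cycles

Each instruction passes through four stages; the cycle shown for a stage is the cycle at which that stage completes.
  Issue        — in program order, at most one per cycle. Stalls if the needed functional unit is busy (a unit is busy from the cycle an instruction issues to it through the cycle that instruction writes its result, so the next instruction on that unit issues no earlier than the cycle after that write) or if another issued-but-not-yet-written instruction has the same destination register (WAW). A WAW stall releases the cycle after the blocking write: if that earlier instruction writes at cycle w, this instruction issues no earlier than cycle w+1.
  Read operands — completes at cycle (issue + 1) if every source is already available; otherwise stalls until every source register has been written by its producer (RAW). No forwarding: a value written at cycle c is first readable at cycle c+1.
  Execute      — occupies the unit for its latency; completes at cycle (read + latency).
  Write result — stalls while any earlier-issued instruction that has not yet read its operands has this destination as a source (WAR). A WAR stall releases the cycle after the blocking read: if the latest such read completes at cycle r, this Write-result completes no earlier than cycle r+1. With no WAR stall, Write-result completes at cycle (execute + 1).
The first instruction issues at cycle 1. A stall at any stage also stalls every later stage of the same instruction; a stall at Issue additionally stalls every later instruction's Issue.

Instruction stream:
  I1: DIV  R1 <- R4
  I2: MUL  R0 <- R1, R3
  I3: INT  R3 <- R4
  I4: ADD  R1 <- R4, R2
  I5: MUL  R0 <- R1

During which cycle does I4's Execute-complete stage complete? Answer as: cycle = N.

c1: I1 issues→DIV
c2: I1 reads · I2 issues→MUL
c3: I3 issues→INT
c4: I3 reads
c5: I3 exec-done
c10: I1 exec-done
c11: I1 writes R1
c12: I2 reads · I4 issues→ADD
c13: I3 writes R3 · I4 reads
c15: I4 exec-done
c16: I2 exec-done · I4 writes R1
c17: I2 writes R0
c18: I5 issues→MUL
c19: I5 reads
c23: I5 exec-done
c24: I5 writes R0

cycle = 15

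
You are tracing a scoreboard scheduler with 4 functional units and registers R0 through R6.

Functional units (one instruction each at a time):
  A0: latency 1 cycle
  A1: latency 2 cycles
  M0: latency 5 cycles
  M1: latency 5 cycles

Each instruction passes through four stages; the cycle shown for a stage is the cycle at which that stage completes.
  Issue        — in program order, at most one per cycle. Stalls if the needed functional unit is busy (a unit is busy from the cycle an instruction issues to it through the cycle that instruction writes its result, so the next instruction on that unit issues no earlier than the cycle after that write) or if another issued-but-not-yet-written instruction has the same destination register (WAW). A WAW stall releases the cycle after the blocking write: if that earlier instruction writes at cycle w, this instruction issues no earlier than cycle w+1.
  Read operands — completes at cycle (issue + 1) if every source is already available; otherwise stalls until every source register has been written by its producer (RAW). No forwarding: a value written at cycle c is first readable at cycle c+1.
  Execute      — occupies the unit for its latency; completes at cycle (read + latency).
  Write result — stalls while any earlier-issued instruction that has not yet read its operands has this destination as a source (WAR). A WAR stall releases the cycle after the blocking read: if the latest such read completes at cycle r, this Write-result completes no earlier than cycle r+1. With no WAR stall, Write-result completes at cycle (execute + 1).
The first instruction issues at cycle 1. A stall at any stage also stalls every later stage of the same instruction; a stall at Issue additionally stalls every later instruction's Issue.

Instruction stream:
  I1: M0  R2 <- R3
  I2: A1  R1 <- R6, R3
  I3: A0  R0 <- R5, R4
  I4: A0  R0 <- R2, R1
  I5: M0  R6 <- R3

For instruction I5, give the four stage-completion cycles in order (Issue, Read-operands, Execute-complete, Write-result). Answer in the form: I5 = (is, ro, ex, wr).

t=1  issue I1 (M0)
t=2  I1 read-ops, issue I2 (A1)
t=3  I2 read-ops, issue I3 (A0)
t=4  I3 read-ops
t=5  I2 finished on A1, I3 finished on A0
t=6  I2→R1, I3→R0
t=7  I1 finished on M0, issue I4 (A0)
t=8  I1→R2
t=9  I4 read-ops, issue I5 (M0)
t=10  I4 finished on A0, I5 read-ops
t=11  I4→R0
t=15  I5 finished on M0
t=16  I5→R6

I5 = (9, 10, 15, 16)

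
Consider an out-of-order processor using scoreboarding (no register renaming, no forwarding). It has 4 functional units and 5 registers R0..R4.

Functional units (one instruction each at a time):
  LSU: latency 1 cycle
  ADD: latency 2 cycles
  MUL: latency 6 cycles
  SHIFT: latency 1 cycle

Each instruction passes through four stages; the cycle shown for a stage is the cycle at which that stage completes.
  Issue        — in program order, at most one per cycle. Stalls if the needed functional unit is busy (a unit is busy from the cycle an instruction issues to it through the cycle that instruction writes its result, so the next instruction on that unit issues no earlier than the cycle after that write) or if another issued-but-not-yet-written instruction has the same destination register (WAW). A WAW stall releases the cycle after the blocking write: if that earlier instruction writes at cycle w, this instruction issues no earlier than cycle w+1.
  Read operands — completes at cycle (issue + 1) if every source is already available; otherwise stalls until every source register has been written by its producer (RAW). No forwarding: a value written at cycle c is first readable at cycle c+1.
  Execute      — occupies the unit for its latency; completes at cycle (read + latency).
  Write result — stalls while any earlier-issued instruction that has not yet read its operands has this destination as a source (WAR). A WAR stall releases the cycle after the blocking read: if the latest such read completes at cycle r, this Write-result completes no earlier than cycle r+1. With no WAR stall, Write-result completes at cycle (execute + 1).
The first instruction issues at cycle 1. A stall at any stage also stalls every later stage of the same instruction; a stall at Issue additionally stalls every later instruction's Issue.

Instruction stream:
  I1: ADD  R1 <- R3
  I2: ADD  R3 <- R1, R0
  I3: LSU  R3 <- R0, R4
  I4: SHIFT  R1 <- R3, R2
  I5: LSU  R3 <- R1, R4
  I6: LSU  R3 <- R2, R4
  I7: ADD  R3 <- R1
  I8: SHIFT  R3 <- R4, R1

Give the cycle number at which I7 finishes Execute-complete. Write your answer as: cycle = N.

I1: IS=1 RO=2 EX=4 WR=5
I2: IS=6 RO=7 EX=9 WR=10  [struct: ADD busy until I1 writes@5]
I3: IS=11 RO=12 EX=13 WR=14  [WAW R3: wait I2 write@10]
I4: IS=12 RO=15 EX=16 WR=17  [RAW R3: wait I3 write@14]
I5: IS=15 RO=18 EX=19 WR=20  [struct: LSU busy until I3 writes@14; RAW R1: wait I4 write@17]
I6: IS=21 RO=22 EX=23 WR=24  [struct: LSU busy until I5 writes@20]
I7: IS=25 RO=26 EX=28 WR=29  [WAW R3: wait I6 write@24]
I8: IS=30 RO=31 EX=32 WR=33  [WAW R3: wait I7 write@29]

cycle = 28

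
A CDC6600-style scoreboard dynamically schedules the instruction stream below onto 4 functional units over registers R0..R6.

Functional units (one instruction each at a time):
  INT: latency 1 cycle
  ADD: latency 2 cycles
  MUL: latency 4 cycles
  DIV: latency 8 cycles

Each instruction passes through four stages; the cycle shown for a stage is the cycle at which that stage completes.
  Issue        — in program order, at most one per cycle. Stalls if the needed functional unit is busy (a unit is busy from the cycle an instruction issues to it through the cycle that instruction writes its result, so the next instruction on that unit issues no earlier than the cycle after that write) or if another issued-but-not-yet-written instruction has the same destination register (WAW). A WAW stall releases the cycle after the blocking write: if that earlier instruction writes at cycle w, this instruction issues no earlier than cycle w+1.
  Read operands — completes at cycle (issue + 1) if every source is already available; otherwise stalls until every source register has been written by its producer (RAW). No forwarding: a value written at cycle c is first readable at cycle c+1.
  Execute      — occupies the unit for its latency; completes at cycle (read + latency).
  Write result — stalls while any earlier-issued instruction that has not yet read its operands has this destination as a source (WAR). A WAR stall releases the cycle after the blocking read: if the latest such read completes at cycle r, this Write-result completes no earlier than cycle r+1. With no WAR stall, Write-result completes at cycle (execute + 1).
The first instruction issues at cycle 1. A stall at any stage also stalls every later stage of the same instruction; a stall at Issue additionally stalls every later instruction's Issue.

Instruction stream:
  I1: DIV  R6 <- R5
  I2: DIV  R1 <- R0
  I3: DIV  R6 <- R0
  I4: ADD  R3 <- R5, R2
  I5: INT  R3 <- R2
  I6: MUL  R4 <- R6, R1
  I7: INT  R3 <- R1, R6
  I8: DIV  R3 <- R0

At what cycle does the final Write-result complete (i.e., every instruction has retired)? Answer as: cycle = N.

I1 -> (1, 2, 10, 11)
I2 -> (12, 13, 21, 22)  // struct: DIV busy until I1 writes@11
I3 -> (23, 24, 32, 33)  // struct: DIV busy until I2 writes@22
I4 -> (24, 25, 27, 28)
I5 -> (29, 30, 31, 32)  // WAW R3: wait I4 write@28
I6 -> (30, 34, 38, 39)  // RAW R6: wait I3 write@33
I7 -> (33, 34, 35, 36)  // struct: INT busy until I5 writes@32
I8 -> (37, 38, 46, 47)  // WAW R3: wait I7 write@36

cycle = 47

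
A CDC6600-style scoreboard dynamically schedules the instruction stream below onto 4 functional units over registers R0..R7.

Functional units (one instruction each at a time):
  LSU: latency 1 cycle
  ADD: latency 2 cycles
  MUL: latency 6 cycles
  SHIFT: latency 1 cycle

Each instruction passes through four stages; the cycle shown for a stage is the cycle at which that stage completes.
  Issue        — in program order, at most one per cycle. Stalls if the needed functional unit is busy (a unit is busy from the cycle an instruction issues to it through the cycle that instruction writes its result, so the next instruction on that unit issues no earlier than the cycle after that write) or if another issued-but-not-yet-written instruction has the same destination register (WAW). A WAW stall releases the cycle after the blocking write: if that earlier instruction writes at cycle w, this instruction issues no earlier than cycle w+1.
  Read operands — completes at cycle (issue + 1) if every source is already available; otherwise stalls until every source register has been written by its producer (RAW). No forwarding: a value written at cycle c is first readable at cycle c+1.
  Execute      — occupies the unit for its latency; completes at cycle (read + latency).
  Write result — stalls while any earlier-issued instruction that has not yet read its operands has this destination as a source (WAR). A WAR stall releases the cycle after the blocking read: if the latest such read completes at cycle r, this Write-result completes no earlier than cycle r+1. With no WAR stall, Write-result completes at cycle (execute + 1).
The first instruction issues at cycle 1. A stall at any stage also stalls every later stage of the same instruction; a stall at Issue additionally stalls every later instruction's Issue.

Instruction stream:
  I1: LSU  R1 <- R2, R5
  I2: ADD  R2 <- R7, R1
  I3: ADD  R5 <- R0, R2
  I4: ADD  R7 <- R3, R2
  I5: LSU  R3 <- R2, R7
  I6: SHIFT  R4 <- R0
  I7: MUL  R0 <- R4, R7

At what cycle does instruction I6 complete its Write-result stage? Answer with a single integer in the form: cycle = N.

[1] I1→LSU
[2] I1 RO | I2→ADD
[3] I1 EX
[4] I1 WR R1
[5] I2 RO
[7] I2 EX
[8] I2 WR R2
[9] I3→ADD
[10] I3 RO
[12] I3 EX
[13] I3 WR R5
[14] I4→ADD
[15] I4 RO | I5→LSU
[16] I6→SHIFT
[17] I4 EX | I6 RO | I7→MUL
[18] I4 WR R7 | I6 EX
[19] I5 RO | I6 WR R4
[20] I5 EX | I7 RO
[21] I5 WR R3
[26] I7 EX
[27] I7 WR R0

cycle = 19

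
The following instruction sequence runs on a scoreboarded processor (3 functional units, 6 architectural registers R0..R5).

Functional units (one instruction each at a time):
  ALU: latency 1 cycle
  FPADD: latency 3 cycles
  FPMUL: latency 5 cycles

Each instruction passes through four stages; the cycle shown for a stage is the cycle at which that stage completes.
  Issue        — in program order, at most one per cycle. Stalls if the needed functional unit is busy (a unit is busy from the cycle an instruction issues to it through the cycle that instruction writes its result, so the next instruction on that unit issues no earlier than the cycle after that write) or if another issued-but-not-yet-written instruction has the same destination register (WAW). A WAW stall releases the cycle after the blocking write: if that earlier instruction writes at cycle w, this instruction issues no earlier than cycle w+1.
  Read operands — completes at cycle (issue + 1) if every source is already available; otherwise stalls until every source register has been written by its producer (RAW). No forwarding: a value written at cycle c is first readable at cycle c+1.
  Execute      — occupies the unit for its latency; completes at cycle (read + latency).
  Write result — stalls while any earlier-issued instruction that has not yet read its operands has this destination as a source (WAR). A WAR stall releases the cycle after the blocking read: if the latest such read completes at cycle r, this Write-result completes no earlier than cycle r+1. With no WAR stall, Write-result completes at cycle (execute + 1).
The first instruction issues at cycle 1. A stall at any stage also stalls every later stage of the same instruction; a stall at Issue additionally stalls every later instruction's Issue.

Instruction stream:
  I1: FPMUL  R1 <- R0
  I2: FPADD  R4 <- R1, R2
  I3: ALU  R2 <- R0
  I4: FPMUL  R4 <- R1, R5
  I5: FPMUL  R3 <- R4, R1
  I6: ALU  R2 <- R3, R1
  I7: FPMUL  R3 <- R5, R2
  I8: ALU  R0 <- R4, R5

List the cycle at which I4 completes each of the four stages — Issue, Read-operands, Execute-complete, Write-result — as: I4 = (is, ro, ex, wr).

I4 = (14, 15, 20, 21)

I1  is:1  ro:2  ex:7  wr:8
I2  is:2  ro:9  ex:12  wr:13  — RAW R1: wait I1 write@8
I3  is:3  ro:4  ex:5  wr:10  — WAR R2: wait I2 read@9
I4  is:14  ro:15  ex:20  wr:21  — WAW R4: wait I2 write@13
I5  is:22  ro:23  ex:28  wr:29  — struct: FPMUL busy until I4 writes@21
I6  is:23  ro:30  ex:31  wr:32  — RAW R3: wait I5 write@29
I7  is:30  ro:33  ex:38  wr:39  — struct: FPMUL busy until I5 writes@29, RAW R2: wait I6 write@32
I8  is:33  ro:34  ex:35  wr:36  — struct: ALU busy until I6 writes@32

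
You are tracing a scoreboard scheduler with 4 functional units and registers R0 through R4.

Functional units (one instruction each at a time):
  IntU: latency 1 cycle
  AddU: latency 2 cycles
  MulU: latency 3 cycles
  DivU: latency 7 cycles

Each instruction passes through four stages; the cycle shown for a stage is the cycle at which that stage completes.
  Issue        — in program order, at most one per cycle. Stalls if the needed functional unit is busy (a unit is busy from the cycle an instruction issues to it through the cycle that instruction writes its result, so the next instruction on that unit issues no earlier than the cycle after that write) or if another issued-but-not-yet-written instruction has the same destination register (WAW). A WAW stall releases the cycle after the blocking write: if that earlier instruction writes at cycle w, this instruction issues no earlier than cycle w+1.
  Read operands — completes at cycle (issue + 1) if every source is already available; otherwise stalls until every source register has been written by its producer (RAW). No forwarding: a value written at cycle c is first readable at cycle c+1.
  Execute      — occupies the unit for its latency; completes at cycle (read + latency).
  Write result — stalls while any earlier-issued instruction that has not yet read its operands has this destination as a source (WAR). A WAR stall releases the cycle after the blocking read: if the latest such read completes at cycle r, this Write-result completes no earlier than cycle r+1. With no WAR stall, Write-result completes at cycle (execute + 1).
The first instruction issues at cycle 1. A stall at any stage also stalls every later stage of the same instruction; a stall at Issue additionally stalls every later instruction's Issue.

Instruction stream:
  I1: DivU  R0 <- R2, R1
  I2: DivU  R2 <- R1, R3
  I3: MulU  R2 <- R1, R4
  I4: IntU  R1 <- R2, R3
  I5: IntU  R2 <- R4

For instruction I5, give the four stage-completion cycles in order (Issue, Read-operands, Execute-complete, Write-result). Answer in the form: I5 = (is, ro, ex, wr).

I5 = (30, 31, 32, 33)

[I1] 1/2/9/10
[I2] 11/12/19/20  (struct: DivU busy until I1 writes@10)
[I3] 21/22/25/26  (WAW R2: wait I2 write@20)
[I4] 22/27/28/29  (RAW R2: wait I3 write@26)
[I5] 30/31/32/33  (struct: IntU busy until I4 writes@29)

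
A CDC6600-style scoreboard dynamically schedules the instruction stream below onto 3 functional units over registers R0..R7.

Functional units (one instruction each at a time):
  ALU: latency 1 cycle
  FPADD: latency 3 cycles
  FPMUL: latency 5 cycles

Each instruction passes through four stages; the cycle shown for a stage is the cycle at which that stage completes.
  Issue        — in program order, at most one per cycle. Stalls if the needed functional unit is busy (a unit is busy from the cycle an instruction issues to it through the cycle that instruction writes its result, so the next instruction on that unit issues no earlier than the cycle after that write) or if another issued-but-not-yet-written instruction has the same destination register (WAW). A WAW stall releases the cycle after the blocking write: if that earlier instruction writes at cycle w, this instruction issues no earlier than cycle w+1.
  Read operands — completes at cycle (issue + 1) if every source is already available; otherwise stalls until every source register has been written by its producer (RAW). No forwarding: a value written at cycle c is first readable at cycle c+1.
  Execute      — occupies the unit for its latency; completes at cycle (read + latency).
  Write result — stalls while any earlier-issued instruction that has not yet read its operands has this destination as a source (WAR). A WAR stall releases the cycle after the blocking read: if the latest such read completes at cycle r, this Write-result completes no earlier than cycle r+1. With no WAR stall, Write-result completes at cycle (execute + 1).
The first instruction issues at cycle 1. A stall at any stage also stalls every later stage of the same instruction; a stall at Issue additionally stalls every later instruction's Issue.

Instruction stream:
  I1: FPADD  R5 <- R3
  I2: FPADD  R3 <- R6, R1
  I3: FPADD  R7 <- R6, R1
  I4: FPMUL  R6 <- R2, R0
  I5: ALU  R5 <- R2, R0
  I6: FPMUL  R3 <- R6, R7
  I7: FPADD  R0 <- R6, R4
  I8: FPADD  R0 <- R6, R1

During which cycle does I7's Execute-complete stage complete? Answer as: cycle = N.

c1: issue I1 (FPADD)
c2: I1 read-ops
c5: I1 finished on FPADD
c6: I1→R5
c7: issue I2 (FPADD)
c8: I2 read-ops
c11: I2 finished on FPADD
c12: I2→R3
c13: issue I3 (FPADD)
c14: I3 read-ops · issue I4 (FPMUL)
c15: I4 read-ops · issue I5 (ALU)
c16: I5 read-ops
c17: I3 finished on FPADD · I5 finished on ALU
c18: I3→R7 · I5→R5
c20: I4 finished on FPMUL
c21: I4→R6
c22: issue I6 (FPMUL)
c23: I6 read-ops · issue I7 (FPADD)
c24: I7 read-ops
c27: I7 finished on FPADD
c28: I6 finished on FPMUL · I7→R0
c29: I6→R3 · issue I8 (FPADD)
c30: I8 read-ops
c33: I8 finished on FPADD
c34: I8→R0

cycle = 27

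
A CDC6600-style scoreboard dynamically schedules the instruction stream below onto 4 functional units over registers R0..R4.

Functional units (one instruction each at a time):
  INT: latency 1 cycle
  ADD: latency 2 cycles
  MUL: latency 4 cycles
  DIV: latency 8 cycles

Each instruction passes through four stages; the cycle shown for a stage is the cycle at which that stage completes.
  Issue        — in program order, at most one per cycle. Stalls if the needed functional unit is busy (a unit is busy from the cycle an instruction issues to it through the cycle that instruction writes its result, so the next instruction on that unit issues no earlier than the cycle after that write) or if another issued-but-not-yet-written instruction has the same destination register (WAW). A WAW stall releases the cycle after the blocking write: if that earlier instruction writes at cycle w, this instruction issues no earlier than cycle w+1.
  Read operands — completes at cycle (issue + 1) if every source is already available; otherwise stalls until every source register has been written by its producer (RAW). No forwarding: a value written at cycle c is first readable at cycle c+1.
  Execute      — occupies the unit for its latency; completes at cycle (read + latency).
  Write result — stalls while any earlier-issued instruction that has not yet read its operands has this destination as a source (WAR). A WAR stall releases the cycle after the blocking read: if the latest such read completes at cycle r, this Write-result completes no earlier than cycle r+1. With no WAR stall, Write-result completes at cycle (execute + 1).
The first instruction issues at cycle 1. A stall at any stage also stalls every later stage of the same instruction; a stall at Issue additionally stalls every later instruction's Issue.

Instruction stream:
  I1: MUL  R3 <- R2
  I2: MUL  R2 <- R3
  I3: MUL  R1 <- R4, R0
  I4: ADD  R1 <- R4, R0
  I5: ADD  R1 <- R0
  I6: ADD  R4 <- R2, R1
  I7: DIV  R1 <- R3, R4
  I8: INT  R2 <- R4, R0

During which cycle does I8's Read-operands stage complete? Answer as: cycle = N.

cycle = 37

cycle 1: I1 issues→MUL
cycle 2: I1 reads
cycle 6: I1 exec-done
cycle 7: I1 writes R3
cycle 8: I2 issues→MUL
cycle 9: I2 reads
cycle 13: I2 exec-done
cycle 14: I2 writes R2
cycle 15: I3 issues→MUL
cycle 16: I3 reads
cycle 20: I3 exec-done
cycle 21: I3 writes R1
cycle 22: I4 issues→ADD
cycle 23: I4 reads
cycle 25: I4 exec-done
cycle 26: I4 writes R1
cycle 27: I5 issues→ADD
cycle 28: I5 reads
cycle 30: I5 exec-done
cycle 31: I5 writes R1
cycle 32: I6 issues→ADD
cycle 33: I6 reads; I7 issues→DIV
cycle 34: I8 issues→INT
cycle 35: I6 exec-done
cycle 36: I6 writes R4
cycle 37: I7 reads; I8 reads
cycle 38: I8 exec-done
cycle 39: I8 writes R2
cycle 45: I7 exec-done
cycle 46: I7 writes R1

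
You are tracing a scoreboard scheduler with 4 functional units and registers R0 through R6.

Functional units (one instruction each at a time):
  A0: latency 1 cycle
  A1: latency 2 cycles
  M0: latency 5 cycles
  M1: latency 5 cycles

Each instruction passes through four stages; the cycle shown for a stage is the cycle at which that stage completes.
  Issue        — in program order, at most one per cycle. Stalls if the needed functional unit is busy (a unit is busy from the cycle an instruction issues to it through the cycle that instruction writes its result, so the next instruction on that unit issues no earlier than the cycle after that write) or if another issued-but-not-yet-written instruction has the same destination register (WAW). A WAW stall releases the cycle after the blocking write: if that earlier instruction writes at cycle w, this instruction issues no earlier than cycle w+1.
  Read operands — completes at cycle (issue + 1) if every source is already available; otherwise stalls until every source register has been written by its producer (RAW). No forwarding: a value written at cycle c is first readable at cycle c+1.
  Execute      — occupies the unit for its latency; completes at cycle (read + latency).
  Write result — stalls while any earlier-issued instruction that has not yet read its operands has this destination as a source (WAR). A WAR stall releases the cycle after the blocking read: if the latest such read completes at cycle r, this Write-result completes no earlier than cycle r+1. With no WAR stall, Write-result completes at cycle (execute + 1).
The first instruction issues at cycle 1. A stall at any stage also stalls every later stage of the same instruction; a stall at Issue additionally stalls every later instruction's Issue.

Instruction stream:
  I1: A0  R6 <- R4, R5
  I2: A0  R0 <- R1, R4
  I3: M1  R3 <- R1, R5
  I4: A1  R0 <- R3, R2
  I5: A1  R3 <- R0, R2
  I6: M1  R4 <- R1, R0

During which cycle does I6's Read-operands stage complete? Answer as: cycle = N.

cycle = 20

c1: I1 dispatched to A0
c2: I1 operands ready
c3: I1 complete
c4: R6←I1
c5: I2 dispatched to A0
c6: I2 operands ready; I3 dispatched to M1
c7: I2 complete; I3 operands ready
c8: R0←I2
c9: I4 dispatched to A1
c12: I3 complete
c13: R3←I3
c14: I4 operands ready
c16: I4 complete
c17: R0←I4
c18: I5 dispatched to A1
c19: I5 operands ready; I6 dispatched to M1
c20: I6 operands ready
c21: I5 complete
c22: R3←I5
c25: I6 complete
c26: R4←I6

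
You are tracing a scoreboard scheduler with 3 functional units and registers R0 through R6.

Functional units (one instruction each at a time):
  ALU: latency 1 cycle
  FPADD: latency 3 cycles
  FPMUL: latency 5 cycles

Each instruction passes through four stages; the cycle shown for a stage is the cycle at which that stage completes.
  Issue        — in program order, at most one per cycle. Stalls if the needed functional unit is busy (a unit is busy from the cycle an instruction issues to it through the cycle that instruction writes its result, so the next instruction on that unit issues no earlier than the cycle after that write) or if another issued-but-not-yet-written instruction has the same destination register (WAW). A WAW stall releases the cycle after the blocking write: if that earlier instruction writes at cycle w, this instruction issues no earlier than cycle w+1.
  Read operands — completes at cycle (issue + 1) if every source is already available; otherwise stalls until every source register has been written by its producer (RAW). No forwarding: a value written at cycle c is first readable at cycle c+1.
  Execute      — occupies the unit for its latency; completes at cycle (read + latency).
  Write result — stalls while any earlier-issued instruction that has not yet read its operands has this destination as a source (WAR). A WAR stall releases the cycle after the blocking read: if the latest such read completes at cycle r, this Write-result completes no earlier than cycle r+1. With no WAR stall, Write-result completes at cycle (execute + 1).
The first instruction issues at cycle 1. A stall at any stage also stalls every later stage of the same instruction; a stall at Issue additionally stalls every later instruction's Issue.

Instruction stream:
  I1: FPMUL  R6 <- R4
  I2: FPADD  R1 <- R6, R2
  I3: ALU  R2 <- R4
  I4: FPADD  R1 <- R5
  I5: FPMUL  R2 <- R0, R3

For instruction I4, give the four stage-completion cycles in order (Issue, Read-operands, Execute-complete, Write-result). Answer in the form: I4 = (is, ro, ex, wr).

I4 = (14, 15, 18, 19)

t=1  issue I1 (FPMUL)
t=2  I1 read-ops · issue I2 (FPADD)
t=3  issue I3 (ALU)
t=4  I3 read-ops
t=5  I3 finished on ALU
t=7  I1 finished on FPMUL
t=8  I1→R6
t=9  I2 read-ops
t=10  I3→R2
t=12  I2 finished on FPADD
t=13  I2→R1
t=14  issue I4 (FPADD)
t=15  I4 read-ops · issue I5 (FPMUL)
t=16  I5 read-ops
t=18  I4 finished on FPADD
t=19  I4→R1
t=21  I5 finished on FPMUL
t=22  I5→R2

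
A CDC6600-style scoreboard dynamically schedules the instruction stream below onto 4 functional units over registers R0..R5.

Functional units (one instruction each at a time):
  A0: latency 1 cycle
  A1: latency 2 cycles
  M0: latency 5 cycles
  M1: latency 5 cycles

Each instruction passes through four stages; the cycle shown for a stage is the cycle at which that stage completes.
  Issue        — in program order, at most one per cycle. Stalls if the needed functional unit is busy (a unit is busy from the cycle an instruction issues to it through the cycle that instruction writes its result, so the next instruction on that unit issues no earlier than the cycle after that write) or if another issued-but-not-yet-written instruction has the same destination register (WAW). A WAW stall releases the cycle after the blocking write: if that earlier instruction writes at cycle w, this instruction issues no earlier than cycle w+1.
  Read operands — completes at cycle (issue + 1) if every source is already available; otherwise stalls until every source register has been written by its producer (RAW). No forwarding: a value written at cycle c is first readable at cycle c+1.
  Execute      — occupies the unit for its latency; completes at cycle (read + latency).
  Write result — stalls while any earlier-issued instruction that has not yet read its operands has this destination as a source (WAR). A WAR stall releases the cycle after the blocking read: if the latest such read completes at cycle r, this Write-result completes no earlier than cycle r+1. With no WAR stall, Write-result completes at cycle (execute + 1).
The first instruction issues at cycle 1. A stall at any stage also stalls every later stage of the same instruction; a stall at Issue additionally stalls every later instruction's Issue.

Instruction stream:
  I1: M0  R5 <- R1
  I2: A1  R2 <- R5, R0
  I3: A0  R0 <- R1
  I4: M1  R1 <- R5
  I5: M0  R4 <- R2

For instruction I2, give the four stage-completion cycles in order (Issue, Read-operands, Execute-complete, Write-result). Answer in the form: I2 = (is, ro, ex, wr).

  I1 | 1 | 2 | 7 | 8
  I2 | 2 | 9 | 11 | 12   RAW R5: wait I1 write@8
  I3 | 3 | 4 | 5 | 10   WAR R0: wait I2 read@9
  I4 | 4 | 9 | 14 | 15   RAW R5: wait I1 write@8
  I5 | 9 | 13 | 18 | 19   struct: M0 busy until I1 writes@8 · RAW R2: wait I2 write@12

I2 = (2, 9, 11, 12)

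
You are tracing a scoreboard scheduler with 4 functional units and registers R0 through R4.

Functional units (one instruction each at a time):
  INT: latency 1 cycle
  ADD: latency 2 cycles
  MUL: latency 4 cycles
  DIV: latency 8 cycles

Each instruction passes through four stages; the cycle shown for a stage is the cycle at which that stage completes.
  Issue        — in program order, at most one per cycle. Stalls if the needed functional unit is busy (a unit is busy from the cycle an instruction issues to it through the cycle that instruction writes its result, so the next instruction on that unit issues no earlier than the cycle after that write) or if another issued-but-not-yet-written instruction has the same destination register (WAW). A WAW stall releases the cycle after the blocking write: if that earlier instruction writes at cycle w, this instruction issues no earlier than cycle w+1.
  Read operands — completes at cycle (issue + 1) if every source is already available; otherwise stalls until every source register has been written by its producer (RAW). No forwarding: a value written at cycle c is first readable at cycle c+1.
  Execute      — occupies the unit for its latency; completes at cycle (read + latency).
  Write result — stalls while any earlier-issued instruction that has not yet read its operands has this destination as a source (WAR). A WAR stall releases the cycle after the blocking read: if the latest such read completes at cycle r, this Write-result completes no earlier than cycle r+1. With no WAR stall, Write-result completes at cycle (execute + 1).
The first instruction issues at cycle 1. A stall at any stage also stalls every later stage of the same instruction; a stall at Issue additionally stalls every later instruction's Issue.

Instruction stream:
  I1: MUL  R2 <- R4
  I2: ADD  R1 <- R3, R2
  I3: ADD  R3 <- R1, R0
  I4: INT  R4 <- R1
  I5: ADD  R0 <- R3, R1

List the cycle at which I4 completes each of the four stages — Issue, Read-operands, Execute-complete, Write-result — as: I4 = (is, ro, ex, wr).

I4 = (13, 14, 15, 16)

c1: I1 issues→MUL
c2: I1 reads | I2 issues→ADD
c6: I1 exec-done
c7: I1 writes R2
c8: I2 reads
c10: I2 exec-done
c11: I2 writes R1
c12: I3 issues→ADD
c13: I3 reads | I4 issues→INT
c14: I4 reads
c15: I3 exec-done | I4 exec-done
c16: I3 writes R3 | I4 writes R4
c17: I5 issues→ADD
c18: I5 reads
c20: I5 exec-done
c21: I5 writes R0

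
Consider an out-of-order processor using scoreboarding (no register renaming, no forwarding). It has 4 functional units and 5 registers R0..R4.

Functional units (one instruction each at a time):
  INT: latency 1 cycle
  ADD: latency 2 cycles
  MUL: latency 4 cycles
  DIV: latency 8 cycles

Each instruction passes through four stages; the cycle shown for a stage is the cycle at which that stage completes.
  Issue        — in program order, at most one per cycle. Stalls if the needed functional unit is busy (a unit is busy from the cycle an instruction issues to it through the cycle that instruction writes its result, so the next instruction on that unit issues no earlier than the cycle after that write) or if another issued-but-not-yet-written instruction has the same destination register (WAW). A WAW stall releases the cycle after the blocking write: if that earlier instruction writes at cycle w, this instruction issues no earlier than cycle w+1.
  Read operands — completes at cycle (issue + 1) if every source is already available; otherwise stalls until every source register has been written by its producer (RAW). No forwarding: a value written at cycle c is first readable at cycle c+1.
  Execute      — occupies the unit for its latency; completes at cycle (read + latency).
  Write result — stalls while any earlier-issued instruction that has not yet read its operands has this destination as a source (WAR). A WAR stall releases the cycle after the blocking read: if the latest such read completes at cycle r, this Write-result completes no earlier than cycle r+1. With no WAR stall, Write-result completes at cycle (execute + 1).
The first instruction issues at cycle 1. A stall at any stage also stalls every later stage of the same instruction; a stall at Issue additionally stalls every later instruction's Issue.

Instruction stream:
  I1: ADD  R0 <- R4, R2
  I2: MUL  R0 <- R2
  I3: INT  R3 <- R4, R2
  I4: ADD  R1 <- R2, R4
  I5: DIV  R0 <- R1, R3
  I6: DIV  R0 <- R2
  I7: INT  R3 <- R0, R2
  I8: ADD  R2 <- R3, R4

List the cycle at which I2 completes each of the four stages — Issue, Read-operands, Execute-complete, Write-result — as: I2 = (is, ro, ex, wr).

c1: I1→ADD
c2: I1 RO
c4: I1 EX
c5: I1 WR R0
c6: I2→MUL
c7: I2 RO; I3→INT
c8: I3 RO; I4→ADD
c9: I3 EX; I4 RO
c10: I3 WR R3
c11: I2 EX; I4 EX
c12: I2 WR R0; I4 WR R1
c13: I5→DIV
c14: I5 RO
c22: I5 EX
c23: I5 WR R0
c24: I6→DIV
c25: I6 RO; I7→INT
c26: I8→ADD
c33: I6 EX
c34: I6 WR R0
c35: I7 RO
c36: I7 EX
c37: I7 WR R3
c38: I8 RO
c40: I8 EX
c41: I8 WR R2

I2 = (6, 7, 11, 12)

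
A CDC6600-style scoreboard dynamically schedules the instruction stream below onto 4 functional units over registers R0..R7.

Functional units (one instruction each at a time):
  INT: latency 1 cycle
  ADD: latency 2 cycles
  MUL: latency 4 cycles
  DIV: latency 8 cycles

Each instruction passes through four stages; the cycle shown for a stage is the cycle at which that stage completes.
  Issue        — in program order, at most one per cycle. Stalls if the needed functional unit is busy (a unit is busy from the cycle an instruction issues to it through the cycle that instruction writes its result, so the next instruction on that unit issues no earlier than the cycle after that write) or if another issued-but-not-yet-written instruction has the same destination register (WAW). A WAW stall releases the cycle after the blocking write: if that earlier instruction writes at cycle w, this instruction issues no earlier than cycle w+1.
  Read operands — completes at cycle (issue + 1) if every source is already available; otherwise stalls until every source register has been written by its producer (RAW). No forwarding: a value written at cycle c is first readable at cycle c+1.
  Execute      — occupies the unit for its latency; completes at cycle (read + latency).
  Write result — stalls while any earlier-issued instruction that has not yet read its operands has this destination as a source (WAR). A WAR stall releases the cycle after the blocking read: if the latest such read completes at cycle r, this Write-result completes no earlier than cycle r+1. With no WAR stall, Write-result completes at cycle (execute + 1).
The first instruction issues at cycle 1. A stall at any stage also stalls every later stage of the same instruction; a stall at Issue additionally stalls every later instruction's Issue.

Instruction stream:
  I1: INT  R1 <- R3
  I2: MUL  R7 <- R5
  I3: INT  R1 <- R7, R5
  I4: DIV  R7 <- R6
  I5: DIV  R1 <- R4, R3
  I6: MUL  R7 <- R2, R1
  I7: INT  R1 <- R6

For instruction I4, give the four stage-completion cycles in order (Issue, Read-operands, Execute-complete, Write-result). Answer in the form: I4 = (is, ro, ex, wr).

1) issue 1, read 2, done 3, write 4
2) issue 2, read 3, done 7, write 8
3) issue 5, read 9, done 10, write 11  <struct: INT busy until I1 writes@4 / RAW R7: wait I2 write@8>
4) issue 9, read 10, done 18, write 19  <WAW R7: wait I2 write@8>
5) issue 20, read 21, done 29, write 30  <struct: DIV busy until I4 writes@19>
6) issue 21, read 31, done 35, write 36  <RAW R1: wait I5 write@30>
7) issue 31, read 32, done 33, write 34  <WAW R1: wait I5 write@30>

I4 = (9, 10, 18, 19)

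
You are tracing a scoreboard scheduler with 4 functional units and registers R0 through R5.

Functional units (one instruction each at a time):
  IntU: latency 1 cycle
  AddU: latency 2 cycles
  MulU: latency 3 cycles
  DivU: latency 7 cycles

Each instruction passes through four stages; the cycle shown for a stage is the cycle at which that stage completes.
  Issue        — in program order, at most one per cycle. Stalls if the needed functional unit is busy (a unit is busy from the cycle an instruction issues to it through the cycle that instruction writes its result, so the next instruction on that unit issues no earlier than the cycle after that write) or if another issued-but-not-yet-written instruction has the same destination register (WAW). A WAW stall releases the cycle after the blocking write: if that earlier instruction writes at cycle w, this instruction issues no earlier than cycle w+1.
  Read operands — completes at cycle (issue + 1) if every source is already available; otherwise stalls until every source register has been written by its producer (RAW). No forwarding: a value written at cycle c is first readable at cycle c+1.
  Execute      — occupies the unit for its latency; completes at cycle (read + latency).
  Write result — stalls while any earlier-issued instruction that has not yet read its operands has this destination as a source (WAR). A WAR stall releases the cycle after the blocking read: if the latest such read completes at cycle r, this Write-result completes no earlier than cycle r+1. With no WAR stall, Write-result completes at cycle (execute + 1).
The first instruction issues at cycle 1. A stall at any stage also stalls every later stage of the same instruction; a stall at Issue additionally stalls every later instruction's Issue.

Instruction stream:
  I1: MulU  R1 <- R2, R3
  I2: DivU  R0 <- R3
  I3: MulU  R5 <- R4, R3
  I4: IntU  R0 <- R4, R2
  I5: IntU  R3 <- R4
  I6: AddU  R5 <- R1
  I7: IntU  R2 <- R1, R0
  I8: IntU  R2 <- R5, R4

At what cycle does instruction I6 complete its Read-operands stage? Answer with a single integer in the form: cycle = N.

[I1] 1/2/5/6
[I2] 2/3/10/11
[I3] 7/8/11/12  (struct: MulU busy until I1 writes@6)
[I4] 12/13/14/15  (WAW R0: wait I2 write@11)
[I5] 16/17/18/19  (struct: IntU busy until I4 writes@15)
[I6] 17/18/20/21
[I7] 20/21/22/23  (struct: IntU busy until I5 writes@19)
[I8] 24/25/26/27  (struct: IntU busy until I7 writes@23)

cycle = 18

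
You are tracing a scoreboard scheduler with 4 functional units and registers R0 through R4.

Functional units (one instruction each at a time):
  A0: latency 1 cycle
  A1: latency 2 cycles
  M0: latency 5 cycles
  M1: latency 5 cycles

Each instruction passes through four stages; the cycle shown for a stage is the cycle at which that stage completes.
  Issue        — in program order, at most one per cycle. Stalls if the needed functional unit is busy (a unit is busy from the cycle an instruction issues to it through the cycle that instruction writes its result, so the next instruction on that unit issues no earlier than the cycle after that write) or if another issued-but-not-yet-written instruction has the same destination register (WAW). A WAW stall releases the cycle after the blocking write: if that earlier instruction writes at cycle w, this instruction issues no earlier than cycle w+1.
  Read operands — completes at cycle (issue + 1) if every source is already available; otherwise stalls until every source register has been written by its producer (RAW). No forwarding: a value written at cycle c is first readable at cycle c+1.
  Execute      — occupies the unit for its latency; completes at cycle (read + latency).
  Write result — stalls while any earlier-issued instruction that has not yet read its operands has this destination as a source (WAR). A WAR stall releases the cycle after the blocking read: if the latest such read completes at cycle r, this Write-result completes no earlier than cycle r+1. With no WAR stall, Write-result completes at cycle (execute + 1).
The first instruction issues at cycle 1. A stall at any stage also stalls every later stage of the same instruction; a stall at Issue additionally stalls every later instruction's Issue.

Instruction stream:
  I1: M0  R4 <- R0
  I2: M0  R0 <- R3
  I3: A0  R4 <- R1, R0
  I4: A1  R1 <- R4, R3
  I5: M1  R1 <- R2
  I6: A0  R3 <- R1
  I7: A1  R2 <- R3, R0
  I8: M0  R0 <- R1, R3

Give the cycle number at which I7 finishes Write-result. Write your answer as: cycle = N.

cycle = 38

I1  is:1  ro:2  ex:7  wr:8
I2  is:9  ro:10  ex:15  wr:16  — struct: M0 busy until I1 writes@8
I3  is:10  ro:17  ex:18  wr:19  — RAW R0: wait I2 write@16
I4  is:11  ro:20  ex:22  wr:23  — RAW R4: wait I3 write@19
I5  is:24  ro:25  ex:30  wr:31  — WAW R1: wait I4 write@23
I6  is:25  ro:32  ex:33  wr:34  — RAW R1: wait I5 write@31
I7  is:26  ro:35  ex:37  wr:38  — RAW R3: wait I6 write@34
I8  is:27  ro:35  ex:40  wr:41  — RAW R3: wait I6 write@34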